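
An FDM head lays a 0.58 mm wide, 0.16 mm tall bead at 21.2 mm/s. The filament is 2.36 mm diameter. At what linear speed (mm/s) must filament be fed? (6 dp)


Q = 0.58 * 0.16 * 21.2 = 1.96736 mm^3/s
A_fil = pi*(2.36/2)^2 = 4.37435361 mm^2
v_feed = 1.96736 / 4.37435361 = 0.449749 mm/s


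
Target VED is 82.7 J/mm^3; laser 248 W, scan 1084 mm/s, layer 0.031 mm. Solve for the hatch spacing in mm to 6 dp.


h = 248 / (82.7*1084*0.031) = 0.089239 mm


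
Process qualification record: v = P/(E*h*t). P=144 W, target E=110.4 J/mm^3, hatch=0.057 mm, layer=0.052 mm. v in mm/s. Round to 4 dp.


v = 144 / (110.4*0.057*0.052) = 440.0634 mm/s


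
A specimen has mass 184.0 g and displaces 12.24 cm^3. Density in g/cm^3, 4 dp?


rho = 184.0 / 12.24 = 15.0327 g/cm^3


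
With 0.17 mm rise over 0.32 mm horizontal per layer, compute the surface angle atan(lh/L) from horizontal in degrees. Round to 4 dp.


angle = atan(0.17/0.32) = 27.9795 degrees


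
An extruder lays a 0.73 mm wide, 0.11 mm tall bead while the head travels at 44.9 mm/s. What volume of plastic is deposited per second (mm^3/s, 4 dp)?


Rate = 0.73 * 0.11 * 44.9 = 3.6055 mm^3/s


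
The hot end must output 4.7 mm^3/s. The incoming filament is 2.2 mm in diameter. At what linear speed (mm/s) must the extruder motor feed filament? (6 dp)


A = pi*(2.2/2)^2 = 3.801327
v = 4.7 / 3.801327 = 1.23641 mm/s


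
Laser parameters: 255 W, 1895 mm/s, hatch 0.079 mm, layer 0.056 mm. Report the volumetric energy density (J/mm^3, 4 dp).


E = 255 / (1895*0.079*0.056) = 30.417 J/mm^3


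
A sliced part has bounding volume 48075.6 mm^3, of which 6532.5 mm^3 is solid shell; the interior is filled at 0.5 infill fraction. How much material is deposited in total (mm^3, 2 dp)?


V_infill = (48075.6 - 6532.5) * 0.5 = 20771.55
V_total = 6532.5 + 20771.55 = 27304.05 mm^3


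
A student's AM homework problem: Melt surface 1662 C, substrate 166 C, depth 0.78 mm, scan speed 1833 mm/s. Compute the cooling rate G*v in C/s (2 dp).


G = (1662-166)/0.78 = 1917.94871795 C/mm
CR = 1917.94871795 * 1833 = 3515600.0 C/s


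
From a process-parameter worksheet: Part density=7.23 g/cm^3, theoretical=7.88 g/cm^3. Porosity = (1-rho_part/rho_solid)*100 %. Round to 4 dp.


Porosity = (1-7.23/7.88)*100 = 8.2487 %


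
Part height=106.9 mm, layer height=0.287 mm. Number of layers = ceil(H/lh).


Layers = ceil(106.9/0.287) = 373


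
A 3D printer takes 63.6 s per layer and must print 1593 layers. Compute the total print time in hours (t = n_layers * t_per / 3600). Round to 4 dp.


t = 1593 * 63.6 / 3600 = 28.143 hrs


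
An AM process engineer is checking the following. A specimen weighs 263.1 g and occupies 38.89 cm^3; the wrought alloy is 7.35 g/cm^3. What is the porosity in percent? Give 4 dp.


rho_part = 263.1 / 38.89 = 6.76523528 g/cm^3
Porosity = (1 - 6.76523528/7.35)*100 = 7.956 %


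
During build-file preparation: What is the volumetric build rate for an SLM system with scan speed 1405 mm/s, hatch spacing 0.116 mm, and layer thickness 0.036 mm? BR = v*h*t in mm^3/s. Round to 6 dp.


Rate = 1405 * 0.116 * 0.036 = 5.86728 mm^3/s


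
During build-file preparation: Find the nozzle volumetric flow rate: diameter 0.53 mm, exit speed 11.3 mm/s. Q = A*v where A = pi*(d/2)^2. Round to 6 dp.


A = pi*(0.53/2)^2 = 0.22061834 mm^2
Q = 0.22061834 * 11.3 = 2.492987 mm^3/s


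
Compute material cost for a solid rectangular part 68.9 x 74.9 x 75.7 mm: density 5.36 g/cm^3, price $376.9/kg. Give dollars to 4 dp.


V = 68.9 * 74.9 * 75.7 = 390658.177 mm^3 = 390.658177 cm^3
Mass = 390.658177 * 5.36 / 1000 = 2.09392783 kg
Cost = 2.09392783 * 376.9 = 789.2014 $


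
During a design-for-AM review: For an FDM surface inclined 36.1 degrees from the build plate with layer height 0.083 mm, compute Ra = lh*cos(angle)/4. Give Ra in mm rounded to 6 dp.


Ra = 0.083 * cos(36.1) / 4 = 0.016766 mm


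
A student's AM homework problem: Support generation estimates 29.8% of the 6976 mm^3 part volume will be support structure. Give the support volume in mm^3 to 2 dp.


V_support = 6976 * 0.298 = 2078.85 mm^3


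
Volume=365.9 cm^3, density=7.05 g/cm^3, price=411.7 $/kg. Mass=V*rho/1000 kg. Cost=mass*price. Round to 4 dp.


Mass = 365.9*7.05/1000 = 2.579595 kg
Cost = 2.579595 * 411.7 = 1062.0193 $


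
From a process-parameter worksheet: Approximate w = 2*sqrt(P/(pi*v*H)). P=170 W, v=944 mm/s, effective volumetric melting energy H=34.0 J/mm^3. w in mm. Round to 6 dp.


w = 2*sqrt(170/(pi*944*34.0)) = 0.082121 mm


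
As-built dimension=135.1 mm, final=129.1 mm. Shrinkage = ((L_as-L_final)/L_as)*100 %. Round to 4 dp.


Shrinkage = ((135.1-129.1)/135.1)*100 = 4.4412 %


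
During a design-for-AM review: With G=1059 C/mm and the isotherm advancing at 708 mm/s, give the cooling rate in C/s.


CR = 1059 * 708 = 749772 C/s


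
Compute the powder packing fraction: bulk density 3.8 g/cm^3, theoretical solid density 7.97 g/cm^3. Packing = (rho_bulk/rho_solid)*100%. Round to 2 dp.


Packing = (3.8/7.97)*100 = 47.68 %


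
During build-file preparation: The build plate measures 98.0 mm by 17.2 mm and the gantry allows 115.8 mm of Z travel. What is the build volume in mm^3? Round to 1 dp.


V = 98.0 * 17.2 * 115.8 = 195192.5 mm^3


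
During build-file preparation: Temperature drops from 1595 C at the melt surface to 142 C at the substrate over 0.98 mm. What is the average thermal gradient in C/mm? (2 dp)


G = (1595-142)/0.98 = 1482.65 C/mm


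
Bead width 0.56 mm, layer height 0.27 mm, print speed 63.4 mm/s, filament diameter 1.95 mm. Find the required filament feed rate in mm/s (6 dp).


Q = 0.56 * 0.27 * 63.4 = 9.58608 mm^3/s
A_fil = pi*(1.95/2)^2 = 2.98647652 mm^2
v_feed = 9.58608 / 2.98647652 = 3.209829 mm/s


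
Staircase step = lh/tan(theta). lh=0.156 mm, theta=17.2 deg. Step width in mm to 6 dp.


step = 0.156 / tan(17.2) = 0.503955 mm


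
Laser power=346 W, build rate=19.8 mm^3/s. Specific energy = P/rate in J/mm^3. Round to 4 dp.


SE = 346 / 19.8 = 17.4747 J/mm^3


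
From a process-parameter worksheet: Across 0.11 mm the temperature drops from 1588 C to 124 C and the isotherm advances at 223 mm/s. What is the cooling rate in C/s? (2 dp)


G = (1588-124)/0.11 = 13309.09090909 C/mm
CR = 13309.09090909 * 223 = 2967927.27 C/s


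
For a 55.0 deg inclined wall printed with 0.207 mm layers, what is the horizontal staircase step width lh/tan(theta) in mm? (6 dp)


step = 0.207 / tan(55.0) = 0.144943 mm


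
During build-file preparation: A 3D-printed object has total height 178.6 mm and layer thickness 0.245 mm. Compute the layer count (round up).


Layers = ceil(178.6/0.245) = 729


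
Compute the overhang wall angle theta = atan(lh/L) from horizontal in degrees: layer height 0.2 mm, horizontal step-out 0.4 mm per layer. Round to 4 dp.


angle = atan(0.2/0.4) = 26.5651 degrees


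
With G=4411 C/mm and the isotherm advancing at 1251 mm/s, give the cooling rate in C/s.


CR = 4411 * 1251 = 5518161 C/s


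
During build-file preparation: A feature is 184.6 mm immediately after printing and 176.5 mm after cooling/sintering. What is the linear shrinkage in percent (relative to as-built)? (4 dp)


Shrinkage = ((184.6-176.5)/184.6)*100 = 4.3879 %


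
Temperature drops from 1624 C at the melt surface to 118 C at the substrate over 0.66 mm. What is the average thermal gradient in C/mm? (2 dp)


G = (1624-118)/0.66 = 2281.82 C/mm


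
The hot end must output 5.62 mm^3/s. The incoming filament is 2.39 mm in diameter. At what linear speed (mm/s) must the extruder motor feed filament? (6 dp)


A = pi*(2.39/2)^2 = 4.486273
v = 5.62 / 4.486273 = 1.25271 mm/s


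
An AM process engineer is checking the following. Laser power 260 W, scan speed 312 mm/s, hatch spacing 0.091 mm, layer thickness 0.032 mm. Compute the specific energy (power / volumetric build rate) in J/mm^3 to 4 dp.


Build rate = 312 * 0.091 * 0.032 = 0.908544 mm^3/s
SE = 260 / 0.908544 = 286.1722 J/mm^3


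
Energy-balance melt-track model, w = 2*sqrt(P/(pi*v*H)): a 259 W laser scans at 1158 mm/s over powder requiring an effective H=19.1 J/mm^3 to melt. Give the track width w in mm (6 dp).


w = 2*sqrt(259/(pi*1158*19.1)) = 0.122105 mm


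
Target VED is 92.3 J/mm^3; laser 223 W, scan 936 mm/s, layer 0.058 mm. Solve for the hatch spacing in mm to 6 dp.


h = 223 / (92.3*936*0.058) = 0.044504 mm


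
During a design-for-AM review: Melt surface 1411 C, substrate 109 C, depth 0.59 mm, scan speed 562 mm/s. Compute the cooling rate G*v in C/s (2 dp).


G = (1411-109)/0.59 = 2206.77966102 C/mm
CR = 2206.77966102 * 562 = 1240210.17 C/s


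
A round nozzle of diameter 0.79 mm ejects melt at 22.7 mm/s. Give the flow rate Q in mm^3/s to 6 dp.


A = pi*(0.79/2)^2 = 0.49016699 mm^2
Q = 0.49016699 * 22.7 = 11.126791 mm^3/s


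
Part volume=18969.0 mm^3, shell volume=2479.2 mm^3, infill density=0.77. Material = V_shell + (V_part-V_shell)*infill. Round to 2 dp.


V_infill = (18969.0 - 2479.2) * 0.77 = 12697.15
V_total = 2479.2 + 12697.15 = 15176.35 mm^3


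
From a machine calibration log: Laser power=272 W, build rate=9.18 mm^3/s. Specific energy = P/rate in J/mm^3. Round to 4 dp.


SE = 272 / 9.18 = 29.6296 J/mm^3


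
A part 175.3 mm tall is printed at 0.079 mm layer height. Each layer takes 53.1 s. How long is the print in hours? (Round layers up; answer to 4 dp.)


Layers = ceil(175.3/0.079) = 2219
t = 2219 * 53.1 / 3600 = 32.7303 hrs


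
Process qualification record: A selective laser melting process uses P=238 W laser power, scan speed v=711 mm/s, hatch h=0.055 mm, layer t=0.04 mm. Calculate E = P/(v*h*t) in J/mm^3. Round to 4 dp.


E = 238 / (711*0.055*0.04) = 152.1545 J/mm^3


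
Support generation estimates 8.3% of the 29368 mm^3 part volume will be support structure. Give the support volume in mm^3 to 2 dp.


V_support = 29368 * 0.083 = 2437.54 mm^3


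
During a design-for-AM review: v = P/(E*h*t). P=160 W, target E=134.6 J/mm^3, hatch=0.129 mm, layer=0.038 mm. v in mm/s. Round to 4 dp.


v = 160 / (134.6*0.129*0.038) = 242.4943 mm/s


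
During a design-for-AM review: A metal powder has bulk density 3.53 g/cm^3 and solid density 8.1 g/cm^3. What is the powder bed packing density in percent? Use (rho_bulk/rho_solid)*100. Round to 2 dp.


Packing = (3.53/8.1)*100 = 43.58 %


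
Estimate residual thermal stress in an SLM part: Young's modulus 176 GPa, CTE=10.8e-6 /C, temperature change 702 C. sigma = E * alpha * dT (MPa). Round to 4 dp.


sigma = 176*1000 * 10.8e-6 * 702 = 1334.3616 MPa


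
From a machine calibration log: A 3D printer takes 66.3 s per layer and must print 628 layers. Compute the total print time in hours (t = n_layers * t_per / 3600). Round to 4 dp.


t = 628 * 66.3 / 3600 = 11.5657 hrs


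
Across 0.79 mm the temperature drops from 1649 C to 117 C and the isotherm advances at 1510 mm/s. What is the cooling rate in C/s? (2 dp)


G = (1649-117)/0.79 = 1939.24050633 C/mm
CR = 1939.24050633 * 1510 = 2928253.16 C/s


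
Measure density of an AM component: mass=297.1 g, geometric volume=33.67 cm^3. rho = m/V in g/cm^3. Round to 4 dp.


rho = 297.1 / 33.67 = 8.8239 g/cm^3


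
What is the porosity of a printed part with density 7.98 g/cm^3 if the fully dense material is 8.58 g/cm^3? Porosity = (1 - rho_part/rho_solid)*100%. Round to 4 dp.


Porosity = (1-7.98/8.58)*100 = 6.993 %


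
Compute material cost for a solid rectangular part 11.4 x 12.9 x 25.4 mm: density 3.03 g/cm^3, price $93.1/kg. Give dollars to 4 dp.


V = 11.4 * 12.9 * 25.4 = 3735.324 mm^3 = 3.735324 cm^3
Mass = 3.735324 * 3.03 / 1000 = 0.01131803 kg
Cost = 0.01131803 * 93.1 = 1.0537 $


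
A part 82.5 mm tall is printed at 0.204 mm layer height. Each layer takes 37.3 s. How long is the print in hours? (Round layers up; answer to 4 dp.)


Layers = ceil(82.5/0.204) = 405
t = 405 * 37.3 / 3600 = 4.1963 hrs


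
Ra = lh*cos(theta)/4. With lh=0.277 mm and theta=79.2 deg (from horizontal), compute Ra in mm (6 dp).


Ra = 0.277 * cos(79.2) / 4 = 0.012976 mm


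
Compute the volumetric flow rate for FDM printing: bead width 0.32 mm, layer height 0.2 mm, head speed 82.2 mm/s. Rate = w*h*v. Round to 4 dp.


Rate = 0.32 * 0.2 * 82.2 = 5.2608 mm^3/s


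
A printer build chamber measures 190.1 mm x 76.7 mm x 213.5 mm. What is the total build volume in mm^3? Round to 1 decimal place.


V = 190.1 * 76.7 * 213.5 = 3112973.0 mm^3


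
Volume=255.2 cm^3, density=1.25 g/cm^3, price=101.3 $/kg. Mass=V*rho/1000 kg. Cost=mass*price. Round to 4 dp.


Mass = 255.2*1.25/1000 = 0.319 kg
Cost = 0.319 * 101.3 = 32.3147 $


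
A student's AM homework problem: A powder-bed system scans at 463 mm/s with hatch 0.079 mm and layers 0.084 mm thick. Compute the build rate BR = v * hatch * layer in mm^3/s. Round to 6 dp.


Rate = 463 * 0.079 * 0.084 = 3.072468 mm^3/s


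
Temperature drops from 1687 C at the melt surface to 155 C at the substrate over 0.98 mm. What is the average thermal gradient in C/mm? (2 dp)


G = (1687-155)/0.98 = 1563.27 C/mm


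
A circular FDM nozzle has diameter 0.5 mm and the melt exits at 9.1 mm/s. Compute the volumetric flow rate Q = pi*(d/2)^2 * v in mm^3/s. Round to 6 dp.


A = pi*(0.5/2)^2 = 0.19634954 mm^2
Q = 0.19634954 * 9.1 = 1.786781 mm^3/s


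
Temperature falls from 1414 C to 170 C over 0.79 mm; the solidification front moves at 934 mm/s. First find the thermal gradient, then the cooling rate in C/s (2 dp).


G = (1414-170)/0.79 = 1574.6835443 C/mm
CR = 1574.6835443 * 934 = 1470754.43 C/s


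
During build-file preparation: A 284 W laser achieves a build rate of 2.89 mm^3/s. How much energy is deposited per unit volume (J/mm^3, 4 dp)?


SE = 284 / 2.89 = 98.2699 J/mm^3


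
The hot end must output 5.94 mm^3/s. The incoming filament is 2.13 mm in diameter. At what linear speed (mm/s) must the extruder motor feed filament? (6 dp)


A = pi*(2.13/2)^2 = 3.563273
v = 5.94 / 3.563273 = 1.667007 mm/s


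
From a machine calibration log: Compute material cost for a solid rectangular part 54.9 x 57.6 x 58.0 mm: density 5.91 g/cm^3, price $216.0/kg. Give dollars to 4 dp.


V = 54.9 * 57.6 * 58.0 = 183409.92 mm^3 = 183.40992 cm^3
Mass = 183.40992 * 5.91 / 1000 = 1.08395263 kg
Cost = 1.08395263 * 216.0 = 234.1338 $


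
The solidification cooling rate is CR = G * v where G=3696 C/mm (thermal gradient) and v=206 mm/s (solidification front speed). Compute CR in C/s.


CR = 3696 * 206 = 761376 C/s


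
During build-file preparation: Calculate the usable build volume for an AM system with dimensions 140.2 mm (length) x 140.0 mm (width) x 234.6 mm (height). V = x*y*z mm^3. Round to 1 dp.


V = 140.2 * 140.0 * 234.6 = 4604728.8 mm^3


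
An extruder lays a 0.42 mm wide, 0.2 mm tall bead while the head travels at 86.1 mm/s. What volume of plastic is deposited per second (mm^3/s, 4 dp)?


Rate = 0.42 * 0.2 * 86.1 = 7.2324 mm^3/s


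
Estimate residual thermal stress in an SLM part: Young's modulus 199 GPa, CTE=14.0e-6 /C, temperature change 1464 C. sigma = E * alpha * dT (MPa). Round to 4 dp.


sigma = 199*1000 * 14.0e-6 * 1464 = 4078.704 MPa


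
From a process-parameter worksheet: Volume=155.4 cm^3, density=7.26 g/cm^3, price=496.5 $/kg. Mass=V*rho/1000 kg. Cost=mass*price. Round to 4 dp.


Mass = 155.4*7.26/1000 = 1.128204 kg
Cost = 1.128204 * 496.5 = 560.1533 $


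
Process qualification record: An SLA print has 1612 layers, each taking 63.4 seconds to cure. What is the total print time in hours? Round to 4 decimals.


t = 1612 * 63.4 / 3600 = 28.3891 hrs


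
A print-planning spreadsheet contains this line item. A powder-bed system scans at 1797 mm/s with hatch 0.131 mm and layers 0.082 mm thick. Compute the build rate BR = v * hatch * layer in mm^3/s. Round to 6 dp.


Rate = 1797 * 0.131 * 0.082 = 19.303374 mm^3/s


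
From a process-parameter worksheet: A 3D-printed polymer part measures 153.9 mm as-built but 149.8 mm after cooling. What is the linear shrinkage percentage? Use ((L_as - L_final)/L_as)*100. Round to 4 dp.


Shrinkage = ((153.9-149.8)/153.9)*100 = 2.6641 %


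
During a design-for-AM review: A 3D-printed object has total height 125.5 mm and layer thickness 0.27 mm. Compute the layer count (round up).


Layers = ceil(125.5/0.27) = 465


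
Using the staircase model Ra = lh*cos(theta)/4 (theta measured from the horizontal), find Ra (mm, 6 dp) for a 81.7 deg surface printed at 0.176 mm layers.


Ra = 0.176 * cos(81.7) / 4 = 0.006352 mm


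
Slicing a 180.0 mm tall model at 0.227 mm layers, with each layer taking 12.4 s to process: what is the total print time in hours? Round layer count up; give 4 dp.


Layers = ceil(180.0/0.227) = 793
t = 793 * 12.4 / 3600 = 2.7314 hrs


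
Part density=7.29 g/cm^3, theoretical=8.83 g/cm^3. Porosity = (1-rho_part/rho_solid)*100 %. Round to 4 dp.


Porosity = (1-7.29/8.83)*100 = 17.4405 %


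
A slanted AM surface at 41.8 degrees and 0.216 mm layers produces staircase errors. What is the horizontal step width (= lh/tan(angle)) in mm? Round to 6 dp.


step = 0.216 / tan(41.8) = 0.241583 mm


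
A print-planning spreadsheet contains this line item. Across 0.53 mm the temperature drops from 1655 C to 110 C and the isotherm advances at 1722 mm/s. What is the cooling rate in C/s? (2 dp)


G = (1655-110)/0.53 = 2915.09433962 C/mm
CR = 2915.09433962 * 1722 = 5019792.45 C/s


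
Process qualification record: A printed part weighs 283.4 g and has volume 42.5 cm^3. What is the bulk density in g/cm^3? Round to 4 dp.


rho = 283.4 / 42.5 = 6.6682 g/cm^3


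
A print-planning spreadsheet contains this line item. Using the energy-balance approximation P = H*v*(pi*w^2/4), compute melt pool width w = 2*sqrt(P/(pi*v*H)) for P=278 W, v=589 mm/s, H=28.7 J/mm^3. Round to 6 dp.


w = 2*sqrt(278/(pi*589*28.7)) = 0.144703 mm


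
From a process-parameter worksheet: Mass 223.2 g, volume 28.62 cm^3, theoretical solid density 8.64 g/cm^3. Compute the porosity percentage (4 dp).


rho_part = 223.2 / 28.62 = 7.79874214 g/cm^3
Porosity = (1 - 7.79874214/8.64)*100 = 9.7368 %


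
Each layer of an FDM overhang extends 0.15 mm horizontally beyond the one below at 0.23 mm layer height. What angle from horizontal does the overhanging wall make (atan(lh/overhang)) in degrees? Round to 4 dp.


angle = atan(0.23/0.15) = 56.8887 degrees


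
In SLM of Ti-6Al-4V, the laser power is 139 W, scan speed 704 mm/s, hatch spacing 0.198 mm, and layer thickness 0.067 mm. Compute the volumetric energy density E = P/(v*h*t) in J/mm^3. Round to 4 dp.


E = 139 / (704*0.198*0.067) = 14.8834 J/mm^3


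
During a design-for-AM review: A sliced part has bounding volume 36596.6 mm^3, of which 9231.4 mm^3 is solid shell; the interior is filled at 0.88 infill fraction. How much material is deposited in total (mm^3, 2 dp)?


V_infill = (36596.6 - 9231.4) * 0.88 = 24081.38
V_total = 9231.4 + 24081.38 = 33312.78 mm^3


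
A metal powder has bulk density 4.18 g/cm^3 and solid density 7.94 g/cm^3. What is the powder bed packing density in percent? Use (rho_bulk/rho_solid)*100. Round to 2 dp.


Packing = (4.18/7.94)*100 = 52.64 %


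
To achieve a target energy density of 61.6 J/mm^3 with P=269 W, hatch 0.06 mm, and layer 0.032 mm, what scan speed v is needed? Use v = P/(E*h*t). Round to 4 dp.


v = 269 / (61.6*0.06*0.032) = 2274.4183 mm/s


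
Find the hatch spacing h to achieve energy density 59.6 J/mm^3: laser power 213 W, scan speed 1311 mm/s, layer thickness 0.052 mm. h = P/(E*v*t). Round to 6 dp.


h = 213 / (59.6*1311*0.052) = 0.052424 mm


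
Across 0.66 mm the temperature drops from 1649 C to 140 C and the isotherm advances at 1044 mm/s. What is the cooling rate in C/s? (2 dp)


G = (1649-140)/0.66 = 2286.36363636 C/mm
CR = 2286.36363636 * 1044 = 2386963.64 C/s


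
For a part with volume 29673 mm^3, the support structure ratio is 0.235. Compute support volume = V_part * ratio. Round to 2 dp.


V_support = 29673 * 0.235 = 6973.16 mm^3


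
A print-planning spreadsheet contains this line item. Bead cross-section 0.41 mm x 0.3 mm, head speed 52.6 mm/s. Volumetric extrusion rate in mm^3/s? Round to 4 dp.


Rate = 0.41 * 0.3 * 52.6 = 6.4698 mm^3/s


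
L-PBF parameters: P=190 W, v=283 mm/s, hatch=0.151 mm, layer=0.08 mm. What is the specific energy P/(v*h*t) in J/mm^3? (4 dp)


Build rate = 283 * 0.151 * 0.08 = 3.41864 mm^3/s
SE = 190 / 3.41864 = 55.5777 J/mm^3


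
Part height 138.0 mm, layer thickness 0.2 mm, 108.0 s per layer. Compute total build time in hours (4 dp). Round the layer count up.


Layers = ceil(138.0/0.2) = 690
t = 690 * 108.0 / 3600 = 20.7 hrs


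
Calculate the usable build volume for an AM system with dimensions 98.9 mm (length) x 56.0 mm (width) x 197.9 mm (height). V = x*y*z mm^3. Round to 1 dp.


V = 98.9 * 56.0 * 197.9 = 1096049.4 mm^3


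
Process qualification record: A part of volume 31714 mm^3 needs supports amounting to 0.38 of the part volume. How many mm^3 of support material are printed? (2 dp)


V_support = 31714 * 0.38 = 12051.32 mm^3


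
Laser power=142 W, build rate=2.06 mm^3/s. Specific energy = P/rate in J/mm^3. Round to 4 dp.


SE = 142 / 2.06 = 68.932 J/mm^3


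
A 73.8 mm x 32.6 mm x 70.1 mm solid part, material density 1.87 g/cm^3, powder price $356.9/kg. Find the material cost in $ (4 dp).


V = 73.8 * 32.6 * 70.1 = 168652.188 mm^3 = 168.652188 cm^3
Mass = 168.652188 * 1.87 / 1000 = 0.31537959 kg
Cost = 0.31537959 * 356.9 = 112.559 $


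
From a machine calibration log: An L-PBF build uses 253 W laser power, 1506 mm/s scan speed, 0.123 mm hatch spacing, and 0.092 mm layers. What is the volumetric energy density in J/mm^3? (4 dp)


E = 253 / (1506*0.123*0.092) = 14.8458 J/mm^3


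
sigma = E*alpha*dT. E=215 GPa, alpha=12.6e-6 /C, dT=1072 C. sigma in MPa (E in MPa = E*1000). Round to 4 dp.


sigma = 215*1000 * 12.6e-6 * 1072 = 2904.048 MPa


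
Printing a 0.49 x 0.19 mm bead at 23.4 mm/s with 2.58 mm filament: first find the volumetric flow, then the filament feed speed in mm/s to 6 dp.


Q = 0.49 * 0.19 * 23.4 = 2.17854 mm^3/s
A_fil = pi*(2.58/2)^2 = 5.22792433 mm^2
v_feed = 2.17854 / 5.22792433 = 0.416712 mm/s


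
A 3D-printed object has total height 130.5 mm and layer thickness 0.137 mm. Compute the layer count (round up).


Layers = ceil(130.5/0.137) = 953


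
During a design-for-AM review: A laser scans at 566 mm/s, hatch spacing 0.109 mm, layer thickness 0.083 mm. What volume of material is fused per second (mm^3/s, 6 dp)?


Rate = 566 * 0.109 * 0.083 = 5.120602 mm^3/s


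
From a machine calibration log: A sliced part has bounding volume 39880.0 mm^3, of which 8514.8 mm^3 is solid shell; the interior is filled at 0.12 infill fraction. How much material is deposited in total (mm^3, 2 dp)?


V_infill = (39880.0 - 8514.8) * 0.12 = 3763.82
V_total = 8514.8 + 3763.82 = 12278.62 mm^3


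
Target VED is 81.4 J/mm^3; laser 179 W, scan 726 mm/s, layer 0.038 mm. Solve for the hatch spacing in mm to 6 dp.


h = 179 / (81.4*726*0.038) = 0.079709 mm


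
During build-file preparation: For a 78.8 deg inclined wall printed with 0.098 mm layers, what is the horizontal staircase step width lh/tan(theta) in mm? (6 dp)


step = 0.098 / tan(78.8) = 0.019405 mm


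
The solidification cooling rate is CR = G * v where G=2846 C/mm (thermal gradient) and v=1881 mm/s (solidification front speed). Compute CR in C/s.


CR = 2846 * 1881 = 5353326 C/s


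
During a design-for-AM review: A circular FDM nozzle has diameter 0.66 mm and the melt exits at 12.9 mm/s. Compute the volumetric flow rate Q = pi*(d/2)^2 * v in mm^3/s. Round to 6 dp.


A = pi*(0.66/2)^2 = 0.34211944 mm^2
Q = 0.34211944 * 12.9 = 4.413341 mm^3/s


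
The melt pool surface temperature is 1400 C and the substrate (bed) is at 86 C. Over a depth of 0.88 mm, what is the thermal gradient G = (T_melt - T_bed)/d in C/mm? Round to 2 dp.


G = (1400-86)/0.88 = 1493.18 C/mm


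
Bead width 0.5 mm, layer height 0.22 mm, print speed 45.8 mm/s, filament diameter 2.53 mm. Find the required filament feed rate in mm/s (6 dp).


Q = 0.5 * 0.22 * 45.8 = 5.038 mm^3/s
A_fil = pi*(2.53/2)^2 = 5.0272551 mm^2
v_feed = 5.038 / 5.0272551 = 1.002137 mm/s


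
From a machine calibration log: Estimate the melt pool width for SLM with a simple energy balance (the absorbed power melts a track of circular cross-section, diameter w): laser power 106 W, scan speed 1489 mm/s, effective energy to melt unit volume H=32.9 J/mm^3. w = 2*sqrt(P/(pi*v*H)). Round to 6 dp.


w = 2*sqrt(106/(pi*1489*32.9)) = 0.052488 mm


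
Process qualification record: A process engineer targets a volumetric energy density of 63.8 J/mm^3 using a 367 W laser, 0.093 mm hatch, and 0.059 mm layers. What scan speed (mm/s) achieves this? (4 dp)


v = 367 / (63.8*0.093*0.059) = 1048.36 mm/s


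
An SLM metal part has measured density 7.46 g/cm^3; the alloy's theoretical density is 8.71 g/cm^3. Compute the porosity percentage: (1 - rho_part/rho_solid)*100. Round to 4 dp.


Porosity = (1-7.46/8.71)*100 = 14.3513 %


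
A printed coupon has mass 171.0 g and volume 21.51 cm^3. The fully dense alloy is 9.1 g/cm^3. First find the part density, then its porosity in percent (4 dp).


rho_part = 171.0 / 21.51 = 7.94979079 g/cm^3
Porosity = (1 - 7.94979079/9.1)*100 = 12.6397 %


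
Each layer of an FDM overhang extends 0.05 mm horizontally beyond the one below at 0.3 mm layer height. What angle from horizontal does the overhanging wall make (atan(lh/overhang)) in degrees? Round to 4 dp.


angle = atan(0.3/0.05) = 80.5377 degrees


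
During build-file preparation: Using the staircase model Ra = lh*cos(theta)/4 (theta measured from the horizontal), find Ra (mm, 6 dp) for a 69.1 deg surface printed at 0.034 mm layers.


Ra = 0.034 * cos(69.1) / 4 = 0.003032 mm


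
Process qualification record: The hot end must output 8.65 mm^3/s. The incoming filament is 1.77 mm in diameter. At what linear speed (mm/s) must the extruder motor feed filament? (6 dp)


A = pi*(1.77/2)^2 = 2.460574
v = 8.65 / 2.460574 = 3.51544 mm/s


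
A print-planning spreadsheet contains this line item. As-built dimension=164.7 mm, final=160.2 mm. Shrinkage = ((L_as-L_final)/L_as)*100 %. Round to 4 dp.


Shrinkage = ((164.7-160.2)/164.7)*100 = 2.7322 %


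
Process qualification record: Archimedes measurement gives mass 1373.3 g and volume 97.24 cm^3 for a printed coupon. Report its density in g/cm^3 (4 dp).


rho = 1373.3 / 97.24 = 14.1228 g/cm^3


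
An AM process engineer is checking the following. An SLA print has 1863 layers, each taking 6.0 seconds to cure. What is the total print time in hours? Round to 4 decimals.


t = 1863 * 6.0 / 3600 = 3.105 hrs


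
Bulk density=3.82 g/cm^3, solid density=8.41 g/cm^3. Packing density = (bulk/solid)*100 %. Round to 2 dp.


Packing = (3.82/8.41)*100 = 45.42 %


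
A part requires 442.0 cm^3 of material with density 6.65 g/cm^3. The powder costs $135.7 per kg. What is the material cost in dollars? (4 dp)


Mass = 442.0*6.65/1000 = 2.9393 kg
Cost = 2.9393 * 135.7 = 398.863 $


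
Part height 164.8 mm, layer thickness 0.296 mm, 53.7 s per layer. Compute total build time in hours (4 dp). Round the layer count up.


Layers = ceil(164.8/0.296) = 557
t = 557 * 53.7 / 3600 = 8.3086 hrs


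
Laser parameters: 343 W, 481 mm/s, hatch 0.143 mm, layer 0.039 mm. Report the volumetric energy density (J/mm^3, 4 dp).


E = 343 / (481*0.143*0.039) = 127.864 J/mm^3


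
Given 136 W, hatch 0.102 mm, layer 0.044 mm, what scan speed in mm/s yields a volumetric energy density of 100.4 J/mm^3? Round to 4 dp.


v = 136 / (100.4*0.102*0.044) = 301.823 mm/s


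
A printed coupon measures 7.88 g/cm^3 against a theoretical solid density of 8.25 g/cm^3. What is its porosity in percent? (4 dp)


Porosity = (1-7.88/8.25)*100 = 4.4848 %


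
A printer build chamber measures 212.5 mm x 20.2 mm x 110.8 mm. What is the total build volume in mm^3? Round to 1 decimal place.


V = 212.5 * 20.2 * 110.8 = 475609.0 mm^3


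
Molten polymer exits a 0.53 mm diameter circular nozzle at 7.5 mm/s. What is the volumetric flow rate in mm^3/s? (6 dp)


A = pi*(0.53/2)^2 = 0.22061834 mm^2
Q = 0.22061834 * 7.5 = 1.654638 mm^3/s


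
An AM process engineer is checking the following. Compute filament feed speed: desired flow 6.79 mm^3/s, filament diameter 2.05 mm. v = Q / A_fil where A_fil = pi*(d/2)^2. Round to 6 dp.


A = pi*(2.05/2)^2 = 3.300636
v = 6.79 / 3.300636 = 2.057179 mm/s


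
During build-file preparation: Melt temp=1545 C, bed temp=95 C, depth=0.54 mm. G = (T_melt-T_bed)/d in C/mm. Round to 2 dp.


G = (1545-95)/0.54 = 2685.19 C/mm


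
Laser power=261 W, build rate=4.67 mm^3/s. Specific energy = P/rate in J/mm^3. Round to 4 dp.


SE = 261 / 4.67 = 55.8887 J/mm^3


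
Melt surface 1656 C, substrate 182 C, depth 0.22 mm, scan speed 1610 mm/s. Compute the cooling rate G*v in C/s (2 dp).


G = (1656-182)/0.22 = 6700.0 C/mm
CR = 6700.0 * 1610 = 10787000.0 C/s


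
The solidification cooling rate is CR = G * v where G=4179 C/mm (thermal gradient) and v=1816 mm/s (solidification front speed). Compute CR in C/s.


CR = 4179 * 1816 = 7589064 C/s


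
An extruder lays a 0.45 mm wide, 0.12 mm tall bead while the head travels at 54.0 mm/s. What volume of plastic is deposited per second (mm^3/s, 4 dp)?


Rate = 0.45 * 0.12 * 54.0 = 2.916 mm^3/s


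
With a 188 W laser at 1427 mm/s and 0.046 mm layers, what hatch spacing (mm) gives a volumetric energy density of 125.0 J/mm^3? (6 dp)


h = 188 / (125.0*1427*0.046) = 0.022912 mm


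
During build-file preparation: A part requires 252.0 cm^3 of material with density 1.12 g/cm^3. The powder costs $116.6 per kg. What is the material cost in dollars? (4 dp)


Mass = 252.0*1.12/1000 = 0.28224 kg
Cost = 0.28224 * 116.6 = 32.9092 $


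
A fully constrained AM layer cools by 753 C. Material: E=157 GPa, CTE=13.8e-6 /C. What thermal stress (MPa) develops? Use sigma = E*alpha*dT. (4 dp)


sigma = 157*1000 * 13.8e-6 * 753 = 1631.4498 MPa


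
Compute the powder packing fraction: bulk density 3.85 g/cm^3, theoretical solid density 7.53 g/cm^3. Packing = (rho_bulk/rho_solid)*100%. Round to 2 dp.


Packing = (3.85/7.53)*100 = 51.13 %


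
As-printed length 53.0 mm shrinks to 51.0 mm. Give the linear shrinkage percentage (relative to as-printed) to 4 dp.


Shrinkage = ((53.0-51.0)/53.0)*100 = 3.7736 %


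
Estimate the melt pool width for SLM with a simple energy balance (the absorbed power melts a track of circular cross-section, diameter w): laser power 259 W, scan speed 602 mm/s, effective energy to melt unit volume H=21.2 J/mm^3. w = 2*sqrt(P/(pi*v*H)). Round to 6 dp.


w = 2*sqrt(259/(pi*602*21.2)) = 0.160745 mm


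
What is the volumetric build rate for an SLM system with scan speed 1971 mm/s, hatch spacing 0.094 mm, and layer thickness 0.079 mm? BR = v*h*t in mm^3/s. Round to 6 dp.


Rate = 1971 * 0.094 * 0.079 = 14.636646 mm^3/s


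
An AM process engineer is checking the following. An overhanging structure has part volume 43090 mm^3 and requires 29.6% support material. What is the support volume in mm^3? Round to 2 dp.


V_support = 43090 * 0.296 = 12754.64 mm^3


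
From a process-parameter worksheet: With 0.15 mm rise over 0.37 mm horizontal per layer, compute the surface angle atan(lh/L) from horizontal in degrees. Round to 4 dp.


angle = atan(0.15/0.37) = 22.0679 degrees


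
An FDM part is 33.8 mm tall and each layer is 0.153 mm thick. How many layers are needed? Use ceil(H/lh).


Layers = ceil(33.8/0.153) = 221


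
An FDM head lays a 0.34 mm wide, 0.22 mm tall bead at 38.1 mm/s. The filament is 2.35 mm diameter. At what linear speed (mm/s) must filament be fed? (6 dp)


Q = 0.34 * 0.22 * 38.1 = 2.84988 mm^3/s
A_fil = pi*(2.35/2)^2 = 4.33736136 mm^2
v_feed = 2.84988 / 4.33736136 = 0.657054 mm/s


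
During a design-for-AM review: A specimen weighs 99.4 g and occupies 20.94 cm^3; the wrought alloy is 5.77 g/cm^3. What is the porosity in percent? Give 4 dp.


rho_part = 99.4 / 20.94 = 4.74689589 g/cm^3
Porosity = (1 - 4.74689589/5.77)*100 = 17.7314 %


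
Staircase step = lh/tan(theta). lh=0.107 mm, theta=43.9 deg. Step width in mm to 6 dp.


step = 0.107 / tan(43.9) = 0.111189 mm


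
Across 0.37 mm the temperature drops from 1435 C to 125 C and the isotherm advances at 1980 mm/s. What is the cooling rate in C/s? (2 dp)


G = (1435-125)/0.37 = 3540.54054054 C/mm
CR = 3540.54054054 * 1980 = 7010270.27 C/s


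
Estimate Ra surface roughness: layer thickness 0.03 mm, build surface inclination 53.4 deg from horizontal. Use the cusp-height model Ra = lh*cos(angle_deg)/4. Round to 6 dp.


Ra = 0.03 * cos(53.4) / 4 = 0.004472 mm


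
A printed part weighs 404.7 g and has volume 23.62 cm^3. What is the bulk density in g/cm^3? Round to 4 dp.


rho = 404.7 / 23.62 = 17.1338 g/cm^3


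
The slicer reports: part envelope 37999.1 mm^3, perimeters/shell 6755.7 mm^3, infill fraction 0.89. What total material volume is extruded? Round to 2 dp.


V_infill = (37999.1 - 6755.7) * 0.89 = 27806.63
V_total = 6755.7 + 27806.63 = 34562.33 mm^3


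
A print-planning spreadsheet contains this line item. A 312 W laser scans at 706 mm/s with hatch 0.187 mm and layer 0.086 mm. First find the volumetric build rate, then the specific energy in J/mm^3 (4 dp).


Build rate = 706 * 0.187 * 0.086 = 11.353892 mm^3/s
SE = 312 / 11.353892 = 27.4796 J/mm^3


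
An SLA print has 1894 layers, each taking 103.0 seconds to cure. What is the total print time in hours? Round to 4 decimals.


t = 1894 * 103.0 / 3600 = 54.1894 hrs


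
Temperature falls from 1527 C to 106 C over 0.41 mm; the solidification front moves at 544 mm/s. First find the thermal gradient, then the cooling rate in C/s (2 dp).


G = (1527-106)/0.41 = 3465.85365854 C/mm
CR = 3465.85365854 * 544 = 1885424.39 C/s


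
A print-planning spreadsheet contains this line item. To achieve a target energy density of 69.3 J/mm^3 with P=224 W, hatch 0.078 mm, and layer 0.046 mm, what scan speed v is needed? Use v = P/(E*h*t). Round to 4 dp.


v = 224 / (69.3*0.078*0.046) = 900.8705 mm/s


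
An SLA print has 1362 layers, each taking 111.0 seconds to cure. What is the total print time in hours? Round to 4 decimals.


t = 1362 * 111.0 / 3600 = 41.995 hrs


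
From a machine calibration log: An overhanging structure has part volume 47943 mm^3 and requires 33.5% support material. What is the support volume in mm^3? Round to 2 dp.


V_support = 47943 * 0.335 = 16060.91 mm^3


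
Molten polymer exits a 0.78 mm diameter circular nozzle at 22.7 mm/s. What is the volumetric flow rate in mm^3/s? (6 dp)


A = pi*(0.78/2)^2 = 0.47783624 mm^2
Q = 0.47783624 * 22.7 = 10.846883 mm^3/s


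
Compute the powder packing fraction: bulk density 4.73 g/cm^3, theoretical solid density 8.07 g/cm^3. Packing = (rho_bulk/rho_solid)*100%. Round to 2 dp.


Packing = (4.73/8.07)*100 = 58.61 %


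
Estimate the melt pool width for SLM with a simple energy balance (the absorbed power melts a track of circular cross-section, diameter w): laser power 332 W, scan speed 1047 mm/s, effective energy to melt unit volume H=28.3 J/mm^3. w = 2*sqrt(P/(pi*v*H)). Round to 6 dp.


w = 2*sqrt(332/(pi*1047*28.3)) = 0.119442 mm


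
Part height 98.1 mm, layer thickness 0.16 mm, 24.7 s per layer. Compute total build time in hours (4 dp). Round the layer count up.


Layers = ceil(98.1/0.16) = 614
t = 614 * 24.7 / 3600 = 4.2127 hrs


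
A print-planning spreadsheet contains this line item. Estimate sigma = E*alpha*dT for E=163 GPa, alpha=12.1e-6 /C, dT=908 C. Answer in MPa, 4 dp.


sigma = 163*1000 * 12.1e-6 * 908 = 1790.8484 MPa


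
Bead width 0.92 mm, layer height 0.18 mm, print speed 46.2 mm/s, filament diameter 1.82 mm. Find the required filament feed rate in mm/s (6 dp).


Q = 0.92 * 0.18 * 46.2 = 7.65072 mm^3/s
A_fil = pi*(1.82/2)^2 = 2.60155288 mm^2
v_feed = 7.65072 / 2.60155288 = 2.940828 mm/s


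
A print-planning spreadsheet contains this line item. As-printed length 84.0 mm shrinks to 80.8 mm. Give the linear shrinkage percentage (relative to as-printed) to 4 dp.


Shrinkage = ((84.0-80.8)/84.0)*100 = 3.8095 %


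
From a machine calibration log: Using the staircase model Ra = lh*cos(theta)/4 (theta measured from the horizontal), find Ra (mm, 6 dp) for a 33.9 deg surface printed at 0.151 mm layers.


Ra = 0.151 * cos(33.9) / 4 = 0.031333 mm


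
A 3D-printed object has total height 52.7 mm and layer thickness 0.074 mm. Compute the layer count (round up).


Layers = ceil(52.7/0.074) = 713


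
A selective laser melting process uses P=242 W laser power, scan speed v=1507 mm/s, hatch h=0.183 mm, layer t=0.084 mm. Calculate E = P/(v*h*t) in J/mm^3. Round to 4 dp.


E = 242 / (1507*0.183*0.084) = 10.4465 J/mm^3


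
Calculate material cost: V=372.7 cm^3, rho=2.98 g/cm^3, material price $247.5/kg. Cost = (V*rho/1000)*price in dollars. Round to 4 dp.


Mass = 372.7*2.98/1000 = 1.110646 kg
Cost = 1.110646 * 247.5 = 274.8849 $


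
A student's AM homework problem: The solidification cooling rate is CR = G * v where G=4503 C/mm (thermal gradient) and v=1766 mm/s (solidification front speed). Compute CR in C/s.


CR = 4503 * 1766 = 7952298 C/s


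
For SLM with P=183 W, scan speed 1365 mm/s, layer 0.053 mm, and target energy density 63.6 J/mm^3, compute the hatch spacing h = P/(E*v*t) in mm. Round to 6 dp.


h = 183 / (63.6*1365*0.053) = 0.039773 mm


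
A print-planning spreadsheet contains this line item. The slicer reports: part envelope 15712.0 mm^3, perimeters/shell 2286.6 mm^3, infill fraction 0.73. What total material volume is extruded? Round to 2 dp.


V_infill = (15712.0 - 2286.6) * 0.73 = 9800.54
V_total = 2286.6 + 9800.54 = 12087.14 mm^3


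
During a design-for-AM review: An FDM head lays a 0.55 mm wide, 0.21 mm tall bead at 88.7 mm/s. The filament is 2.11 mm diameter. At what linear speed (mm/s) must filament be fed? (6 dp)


Q = 0.55 * 0.21 * 88.7 = 10.24485 mm^3/s
A_fil = pi*(2.11/2)^2 = 3.49667116 mm^2
v_feed = 10.24485 / 3.49667116 = 2.929887 mm/s


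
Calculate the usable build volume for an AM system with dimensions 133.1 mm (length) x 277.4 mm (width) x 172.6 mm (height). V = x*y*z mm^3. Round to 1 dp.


V = 133.1 * 277.4 * 172.6 = 6372726.8 mm^3


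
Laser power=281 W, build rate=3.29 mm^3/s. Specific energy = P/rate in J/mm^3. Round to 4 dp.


SE = 281 / 3.29 = 85.4103 J/mm^3


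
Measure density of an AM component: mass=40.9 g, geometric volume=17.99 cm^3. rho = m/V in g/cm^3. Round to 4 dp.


rho = 40.9 / 17.99 = 2.2735 g/cm^3


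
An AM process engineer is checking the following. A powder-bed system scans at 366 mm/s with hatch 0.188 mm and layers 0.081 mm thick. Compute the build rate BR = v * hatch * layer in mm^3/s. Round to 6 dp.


Rate = 366 * 0.188 * 0.081 = 5.573448 mm^3/s


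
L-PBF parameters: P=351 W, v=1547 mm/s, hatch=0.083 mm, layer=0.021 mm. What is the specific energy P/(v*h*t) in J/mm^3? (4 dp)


Build rate = 1547 * 0.083 * 0.021 = 2.696421 mm^3/s
SE = 351 / 2.696421 = 130.1726 J/mm^3


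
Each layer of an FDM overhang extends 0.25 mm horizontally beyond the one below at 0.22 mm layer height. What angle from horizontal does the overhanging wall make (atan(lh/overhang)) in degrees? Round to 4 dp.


angle = atan(0.22/0.25) = 41.3478 degrees
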